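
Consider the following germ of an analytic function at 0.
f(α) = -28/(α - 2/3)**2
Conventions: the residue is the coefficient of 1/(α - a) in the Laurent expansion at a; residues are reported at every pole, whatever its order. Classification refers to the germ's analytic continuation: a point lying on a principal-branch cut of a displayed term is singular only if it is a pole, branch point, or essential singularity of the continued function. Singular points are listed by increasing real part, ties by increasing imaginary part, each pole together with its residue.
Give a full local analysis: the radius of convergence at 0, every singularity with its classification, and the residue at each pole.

Denominator factor (α - 2/3)^2: pole of order 2 at 2/3, modulus 2/3.
The radius of convergence is the smallest modulus among the singular points: 2/3.
At the order-2 pole 2/3 set g(α) = (α - (2/3))^2*f(α) = -28.
Order-2 pole: residue = g'(a); g'(2/3) = 0, so the residue is 0.

Radius of convergence at 0: 2/3.
At 2/3: a pole of order 2; residue 0.


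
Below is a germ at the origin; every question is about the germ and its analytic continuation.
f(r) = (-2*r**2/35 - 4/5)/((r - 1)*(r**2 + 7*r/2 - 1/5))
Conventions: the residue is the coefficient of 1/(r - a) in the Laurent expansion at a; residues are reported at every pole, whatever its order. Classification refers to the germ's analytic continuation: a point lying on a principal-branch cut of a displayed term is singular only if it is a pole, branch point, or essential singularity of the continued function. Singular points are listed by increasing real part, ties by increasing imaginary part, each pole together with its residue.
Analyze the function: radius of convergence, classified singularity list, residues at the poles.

Denominator factor (r - 1): pole of order 1 at 1, modulus 1.
Denominator factor (r**2 + 7*r/2 - 1/5): discriminant 261/20, real irrational roots -7/4 + (3/20)*sqrt(145) and -7/4 - (3/20)*sqrt(145); poles of order 1, moduli -7/4 + (3/20)*sqrt(145) and 7/4 + (3/20)*sqrt(145).
The radius of convergence is the smallest modulus among the singular points: -7/4 + (3/20)*sqrt(145).
The factor r**2 + 7*r/2 - 1/5 splits as (r - a)(r - a') with a = -7/4 - (3/20)*sqrt(145), a' = -7/4 + (3/20)*sqrt(145). At the order-1 pole a set g(r) = (r - a)*f(r) = [(-2*r**2/35 - 4/5)/(r - 1)] / (r - a').
Simple pole: residue = g(a) at a = -7/4 - (3/20)*sqrt(145), which is 107/1505 - (593/43645)*sqrt(145).
The factor r**2 + 7*r/2 - 1/5 splits as (r - a)(r - a') with a = -7/4 + (3/20)*sqrt(145), a' = -7/4 - (3/20)*sqrt(145). At the order-1 pole a set g(r) = (r - a)*f(r) = [(-2*r**2/35 - 4/5)/(r - 1)] / (r - a').
Simple pole: residue = g(a) at a = -7/4 + (3/20)*sqrt(145), which is 107/1505 + (593/43645)*sqrt(145).
At the order-1 pole 1 set g(r) = (r - (1))*f(r) = (-2*r**2/35 - 4/5)/(r**2 + 7*r/2 - 1/5).
Simple pole: residue = g(a) at a = 1, which is -60/301.
List the singular points by increasing real part (a conjugate pair: the negative imaginary part first).

Radius of convergence at 0: -7/4 + (3/20)*sqrt(145).
At -7/4 - (3/20)*sqrt(145): a pole of order 1; residue 107/1505 - (593/43645)*sqrt(145).
At -7/4 + (3/20)*sqrt(145): a pole of order 1; residue 107/1505 + (593/43645)*sqrt(145).
At 1: a pole of order 1; residue -60/301.


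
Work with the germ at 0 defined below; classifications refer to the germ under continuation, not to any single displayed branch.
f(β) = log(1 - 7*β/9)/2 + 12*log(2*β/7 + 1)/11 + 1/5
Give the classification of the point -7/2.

The term (12/11)*log(1 - β/(-7/2)) has argument 1 - -7/2/(-7/2) = 0 at -7/2: a logarithmic (infinitely-sheeted) branch point; the remaining terms are analytic or single-valued there.

The point is a logarithmic branch point.


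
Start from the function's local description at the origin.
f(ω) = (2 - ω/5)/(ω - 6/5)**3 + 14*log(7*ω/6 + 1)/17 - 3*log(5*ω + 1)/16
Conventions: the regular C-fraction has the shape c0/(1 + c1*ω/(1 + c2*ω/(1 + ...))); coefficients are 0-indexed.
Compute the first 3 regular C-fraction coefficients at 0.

The regular C-fraction coefficients are [-125/108, -20229/8500, 712660573/515839500].

Taylor coefficients (expand at 0): a_0 = -125/108, a_1 = -6743/2448, a_2 = -121171/44064.
c0 = a_0 = -125/108. Peel one level at a time: if S = 1 + c*ω/S' with S'(0) = 1, then c is the ω-coefficient of S and S' = c*ω/(S - 1).
S_1 = c0/f = 1 + (-20229/8500)*ω + (712660573/216750000)*ω^2 + ...; c1 = -20229/8500.
S_2 = c1*ω/(S_1 - 1) = 1 + (712660573/515839500)*ω + ...; c2 = 712660573/515839500.


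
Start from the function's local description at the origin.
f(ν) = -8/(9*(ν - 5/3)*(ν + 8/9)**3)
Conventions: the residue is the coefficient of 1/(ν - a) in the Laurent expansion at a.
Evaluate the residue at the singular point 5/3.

At the order-1 pole 5/3 set g(ν) = (ν - (5/3))*f(ν) = -8/(9*(ν + 8/9)**3).
Simple pole: residue = g(a) at a = 5/3, which is -648/12167.

The residue is -648/12167.


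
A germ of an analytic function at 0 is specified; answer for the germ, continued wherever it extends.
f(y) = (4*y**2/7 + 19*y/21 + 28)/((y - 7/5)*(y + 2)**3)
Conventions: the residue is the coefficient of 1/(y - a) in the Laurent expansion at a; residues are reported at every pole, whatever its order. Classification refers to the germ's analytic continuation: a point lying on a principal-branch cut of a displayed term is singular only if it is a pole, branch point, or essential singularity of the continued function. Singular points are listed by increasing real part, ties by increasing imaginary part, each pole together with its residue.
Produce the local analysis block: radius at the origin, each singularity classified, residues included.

Denominator factor (y - 7/5): pole of order 1 at 7/5, modulus 7/5.
Denominator factor (y + 2)^3: pole of order 3 at -2, modulus 2.
The radius of convergence is the smallest modulus among the singular points: 7/5.
At the order-3 pole -2 set g(y) = (y - (-2))^3*f(y) = (4*y**2/7 + 19*y/21 + 28)/(y - 7/5).
Order-3 pole: residue = g''(a)/2; g''(-2) = -22790/14739, so the residue is -11395/14739.
At the order-1 pole 7/5 set g(y) = (y - (7/5))*f(y) = (4*y**2/7 + 19*y/21 + 28)/(y + 2)**3.
Simple pole: residue = g(a) at a = 7/5, which is 11395/14739.
List the singular points by increasing real part (a conjugate pair: the negative imaginary part first).

Radius of convergence at 0: 7/5.
At -2: a pole of order 3; residue -11395/14739.
At 7/5: a pole of order 1; residue 11395/14739.


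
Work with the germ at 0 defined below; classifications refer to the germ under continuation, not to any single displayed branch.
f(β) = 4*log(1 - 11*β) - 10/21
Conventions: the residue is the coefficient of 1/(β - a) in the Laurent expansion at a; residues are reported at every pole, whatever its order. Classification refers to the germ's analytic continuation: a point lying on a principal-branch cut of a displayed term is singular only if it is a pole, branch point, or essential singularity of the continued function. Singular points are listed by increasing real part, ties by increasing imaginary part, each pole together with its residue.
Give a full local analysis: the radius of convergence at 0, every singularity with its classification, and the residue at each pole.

Branch term (4)*log(1 - β/(1/11)): its argument vanishes at β = 1/11, a logarithmic branch point, modulus 1/11.
The radius of convergence is the smallest modulus among the singular points: 1/11.

Radius of convergence at 0: 1/11.
At 1/11: a logarithmic branch point.


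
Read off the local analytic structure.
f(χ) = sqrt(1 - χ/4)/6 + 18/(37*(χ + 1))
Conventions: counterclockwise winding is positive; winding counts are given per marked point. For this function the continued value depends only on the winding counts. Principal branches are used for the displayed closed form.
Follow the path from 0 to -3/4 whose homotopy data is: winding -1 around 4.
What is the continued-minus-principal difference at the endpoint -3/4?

The rational part is single-valued and drops out of the difference; each branch term changes only by its own monodromy.
(1/6)*sqrt(1 - χ/(4)): winding -1 is odd, the square root flips sign, contributing -2*(1/6)*sqrt(1 - (-3/4)/(4)) = -2*(1/6)*sqrt(19/16) = -(1/12)*sqrt(19).
Summing the contributions at χ = -3/4 gives -(1/12)*sqrt(19).

Continued minus principal equals -(1/12)*sqrt(19).


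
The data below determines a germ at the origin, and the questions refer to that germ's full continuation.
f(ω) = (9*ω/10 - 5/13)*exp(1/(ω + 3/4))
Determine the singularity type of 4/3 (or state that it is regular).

There is no denominator, hence no pole anywhere.
The essential point of exp(1/(ω - (-3/4))) is -3/4, not 4/3.
So the germ continues analytically to 4/3.

The point is a regular point.


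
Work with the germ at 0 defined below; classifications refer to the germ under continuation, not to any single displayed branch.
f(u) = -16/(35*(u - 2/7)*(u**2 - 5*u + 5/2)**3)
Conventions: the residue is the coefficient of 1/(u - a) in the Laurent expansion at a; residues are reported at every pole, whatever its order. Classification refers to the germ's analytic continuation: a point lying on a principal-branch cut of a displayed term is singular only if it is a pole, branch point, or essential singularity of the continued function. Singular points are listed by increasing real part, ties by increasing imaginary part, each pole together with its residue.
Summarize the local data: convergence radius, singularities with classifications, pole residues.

Denominator factor (u**2 - 5*u + 5/2)^3: discriminant 15, real irrational roots 5/2 + (1/2)*sqrt(15) and 5/2 - (1/2)*sqrt(15); poles of order 3, moduli 5/2 + (1/2)*sqrt(15) and 5/2 - (1/2)*sqrt(15).
Denominator factor (u - 2/7): pole of order 1 at 2/7, modulus 2/7.
The radius of convergence is the smallest modulus among the singular points: 2/7.
At the order-1 pole 2/7 set g(u) = (u - (2/7))*f(u) = -16/(35*(u**2 - 5*u + 5/2)**3).
Simple pole: residue = g(a) at a = 2/7, which is -2151296/7214485.
The factor u**2 - 5*u + 5/2 splits as (u - a)(u - a') with a = 5/2 - (1/2)*sqrt(15), a' = 5/2 + (1/2)*sqrt(15). At the order-3 pole a set g(u) = (u - a)^3*f(u) = [-16/(35*(u - 2/7))] / (u - a')^3.
Order-3 pole: residue = g''(a)/2; g''(5/2 - (1/2)*sqrt(15)) = 2151296/7214485 + (630017216/8116295625)*sqrt(15), so the residue is 1075648/7214485 + (315008608/8116295625)*sqrt(15).
The factor u**2 - 5*u + 5/2 splits as (u - a)(u - a') with a = 5/2 + (1/2)*sqrt(15), a' = 5/2 - (1/2)*sqrt(15). At the order-3 pole a set g(u) = (u - a)^3*f(u) = [-16/(35*(u - 2/7))] / (u - a')^3.
Order-3 pole: residue = g''(a)/2; g''(5/2 + (1/2)*sqrt(15)) = 2151296/7214485 - (630017216/8116295625)*sqrt(15), so the residue is 1075648/7214485 - (315008608/8116295625)*sqrt(15).
List the singular points by increasing real part (a conjugate pair: the negative imaginary part first).

Radius of convergence at 0: 2/7.
At 2/7: a pole of order 1; residue -2151296/7214485.
At 5/2 - (1/2)*sqrt(15): a pole of order 3; residue 1075648/7214485 + (315008608/8116295625)*sqrt(15).
At 5/2 + (1/2)*sqrt(15): a pole of order 3; residue 1075648/7214485 - (315008608/8116295625)*sqrt(15).


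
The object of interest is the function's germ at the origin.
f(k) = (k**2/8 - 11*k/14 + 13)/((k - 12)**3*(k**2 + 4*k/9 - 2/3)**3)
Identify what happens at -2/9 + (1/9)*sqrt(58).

The point is a pole of order 3.

The denominator factor k**2 + 4*k/9 - 2/3 vanishes at -2/9 + (1/9)*sqrt(58) and appears to the power 3; the numerator there equals 30097/2268 - (53/567)*sqrt(58), nonzero, and no other factor vanishes.
Hence a pole whose order is the multiplicity, 3.


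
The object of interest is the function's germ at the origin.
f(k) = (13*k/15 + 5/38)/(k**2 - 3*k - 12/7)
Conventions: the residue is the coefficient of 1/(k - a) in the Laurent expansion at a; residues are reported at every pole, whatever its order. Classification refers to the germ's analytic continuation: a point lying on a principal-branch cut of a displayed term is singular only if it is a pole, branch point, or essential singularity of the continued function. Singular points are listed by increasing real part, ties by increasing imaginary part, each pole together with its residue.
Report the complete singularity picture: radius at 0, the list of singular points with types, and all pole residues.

Radius of convergence at 0: -3/2 + (1/14)*sqrt(777).
At 3/2 - (1/14)*sqrt(777): a pole of order 1; residue 13/30 - (136/10545)*sqrt(777).
At 3/2 + (1/14)*sqrt(777): a pole of order 1; residue 13/30 + (136/10545)*sqrt(777).

Denominator factor (k**2 - 3*k - 12/7): discriminant 111/7, real irrational roots 3/2 + (1/14)*sqrt(777) and 3/2 - (1/14)*sqrt(777); poles of order 1, moduli 3/2 + (1/14)*sqrt(777) and -3/2 + (1/14)*sqrt(777).
The radius of convergence is the smallest modulus among the singular points: -3/2 + (1/14)*sqrt(777).
The factor k**2 - 3*k - 12/7 splits as (k - a)(k - a') with a = 3/2 - (1/14)*sqrt(777), a' = 3/2 + (1/14)*sqrt(777). At the order-1 pole a set g(k) = (k - a)*f(k) = [13*k/15 + 5/38] / (k - a').
Simple pole: residue = g(a) at a = 3/2 - (1/14)*sqrt(777), which is 13/30 - (136/10545)*sqrt(777).
The factor k**2 - 3*k - 12/7 splits as (k - a)(k - a') with a = 3/2 + (1/14)*sqrt(777), a' = 3/2 - (1/14)*sqrt(777). At the order-1 pole a set g(k) = (k - a)*f(k) = [13*k/15 + 5/38] / (k - a').
Simple pole: residue = g(a) at a = 3/2 + (1/14)*sqrt(777), which is 13/30 + (136/10545)*sqrt(777).
List the singular points by increasing real part (a conjugate pair: the negative imaginary part first).


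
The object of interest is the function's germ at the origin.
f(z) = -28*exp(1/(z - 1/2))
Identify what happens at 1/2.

The exponent 1/(z - (1/2)) has a pole at 1/2, so exp(1/(z - (1/2))) takes every nonzero value near it: an essential singularity (not a pole of any order).

The point is an essential singularity.


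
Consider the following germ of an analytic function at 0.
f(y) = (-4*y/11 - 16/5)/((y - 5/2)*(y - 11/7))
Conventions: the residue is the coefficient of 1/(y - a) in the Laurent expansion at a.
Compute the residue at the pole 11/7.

At the order-1 pole 11/7 set g(y) = (y - (11/7))*f(y) = (-4*y/11 - 16/5)/(y - 5/2).
Simple pole: residue = g(a) at a = 11/7, which is 264/65.

The residue is 264/65.


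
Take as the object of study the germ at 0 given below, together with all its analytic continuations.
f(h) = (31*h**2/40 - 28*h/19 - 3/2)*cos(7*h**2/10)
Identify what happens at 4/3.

The point is a regular point.

There is no denominator, hence no pole anywhere.
The factor cos(7*h**2/10) is entire.
So the germ continues analytically to 4/3.


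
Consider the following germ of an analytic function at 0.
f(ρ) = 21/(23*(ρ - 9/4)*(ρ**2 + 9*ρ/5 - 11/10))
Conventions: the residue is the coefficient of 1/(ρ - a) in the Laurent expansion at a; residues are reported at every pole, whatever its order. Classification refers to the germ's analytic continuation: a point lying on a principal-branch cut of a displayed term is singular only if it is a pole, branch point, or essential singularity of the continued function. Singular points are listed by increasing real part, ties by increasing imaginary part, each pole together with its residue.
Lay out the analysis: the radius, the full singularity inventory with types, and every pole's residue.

Denominator factor (ρ - 9/4): pole of order 1 at 9/4, modulus 9/4.
Denominator factor (ρ**2 + 9*ρ/5 - 11/10): discriminant 191/25, real irrational roots -9/10 + (1/10)*sqrt(191) and -9/10 - (1/10)*sqrt(191); poles of order 1, moduli -9/10 + (1/10)*sqrt(191) and 9/10 + (1/10)*sqrt(191).
The radius of convergence is the smallest modulus among the singular points: -9/10 + (1/10)*sqrt(191).
The factor ρ**2 + 9*ρ/5 - 11/10 splits as (ρ - a)(ρ - a') with a = -9/10 - (1/10)*sqrt(191), a' = -9/10 + (1/10)*sqrt(191). At the order-1 pole a set g(ρ) = (ρ - a)*f(ρ) = [21/(23*(ρ - 9/4))] / (ρ - a').
Simple pole: residue = g(a) at a = -9/10 - (1/10)*sqrt(191), which is -840/14743 + (26460/2815913)*sqrt(191).
The factor ρ**2 + 9*ρ/5 - 11/10 splits as (ρ - a)(ρ - a') with a = -9/10 + (1/10)*sqrt(191), a' = -9/10 - (1/10)*sqrt(191). At the order-1 pole a set g(ρ) = (ρ - a)*f(ρ) = [21/(23*(ρ - 9/4))] / (ρ - a').
Simple pole: residue = g(a) at a = -9/10 + (1/10)*sqrt(191), which is -840/14743 - (26460/2815913)*sqrt(191).
At the order-1 pole 9/4 set g(ρ) = (ρ - (9/4))*f(ρ) = 21/(23*(ρ**2 + 9*ρ/5 - 11/10)).
Simple pole: residue = g(a) at a = 9/4, which is 1680/14743.
List the singular points by increasing real part (a conjugate pair: the negative imaginary part first).

Radius of convergence at 0: -9/10 + (1/10)*sqrt(191).
At -9/10 - (1/10)*sqrt(191): a pole of order 1; residue -840/14743 + (26460/2815913)*sqrt(191).
At -9/10 + (1/10)*sqrt(191): a pole of order 1; residue -840/14743 - (26460/2815913)*sqrt(191).
At 9/4: a pole of order 1; residue 1680/14743.


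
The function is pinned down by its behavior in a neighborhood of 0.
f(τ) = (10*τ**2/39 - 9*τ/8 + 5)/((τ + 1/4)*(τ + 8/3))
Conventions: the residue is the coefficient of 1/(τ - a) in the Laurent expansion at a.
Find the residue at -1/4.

At the order-1 pole -1/4 set g(τ) = (τ - (-1/4))*f(τ) = (10*τ**2/39 - 9*τ/8 + 5)/(τ + 8/3).
Simple pole: residue = g(a) at a = -1/4, which is 6611/3016.

The residue is 6611/3016.


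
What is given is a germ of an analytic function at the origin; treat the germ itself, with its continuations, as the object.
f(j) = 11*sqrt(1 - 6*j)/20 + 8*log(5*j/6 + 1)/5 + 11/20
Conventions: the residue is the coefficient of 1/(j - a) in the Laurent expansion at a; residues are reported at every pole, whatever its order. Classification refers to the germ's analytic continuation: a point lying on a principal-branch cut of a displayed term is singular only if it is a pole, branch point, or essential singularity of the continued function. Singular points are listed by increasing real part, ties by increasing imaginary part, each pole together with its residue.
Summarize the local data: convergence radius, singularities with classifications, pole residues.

Radius of convergence at 0: 1/6.
At -6/5: a logarithmic branch point.
At 1/6: an algebraic (square-root) branch point.

Branch term (11/20)*sqrt(1 - j/(1/6)): its argument vanishes at j = 1/6, a square-root branch point, modulus 1/6.
Branch term (8/5)*log(1 - j/(-6/5)): its argument vanishes at j = -6/5, a logarithmic branch point, modulus 6/5.
The radius of convergence is the smallest modulus among the singular points: 1/6.
List the singular points by increasing real part (a conjugate pair: the negative imaginary part first).


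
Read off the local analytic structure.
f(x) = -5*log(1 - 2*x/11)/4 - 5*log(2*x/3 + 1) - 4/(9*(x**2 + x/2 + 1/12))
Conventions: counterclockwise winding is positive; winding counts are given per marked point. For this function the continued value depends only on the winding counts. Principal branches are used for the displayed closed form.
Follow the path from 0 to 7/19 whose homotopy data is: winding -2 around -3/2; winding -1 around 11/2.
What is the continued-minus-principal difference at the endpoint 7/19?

The rational part is single-valued and drops out of the difference; each branch term changes only by its own monodromy.
(-5/4)*log(1 - x/(11/2)): each positive loop around 11/2 adds 2*pi*i to the log, so winding -1 contributes (-5/4)*(-1)*2*pi*i = (5/2)*pi*i.
(-5)*log(1 - x/(-3/2)): each positive loop around -3/2 adds 2*pi*i to the log, so winding -2 contributes (-5)*(-2)*2*pi*i = (20)*pi*i.
Summing the contributions at x = 7/19 gives (45/2)*pi*i.

Continued minus principal equals (45/2)*pi*i.


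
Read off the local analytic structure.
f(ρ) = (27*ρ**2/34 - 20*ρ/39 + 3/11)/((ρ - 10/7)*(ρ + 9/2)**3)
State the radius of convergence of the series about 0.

The radius of convergence is 10/7.

Denominator factor (ρ - 10/7): pole of order 1 at 10/7, modulus 10/7.
Denominator factor (ρ + 9/2)^3: pole of order 3 at -9/2, modulus 9/2.
The radius of convergence is the smallest modulus among the singular points: 10/7.


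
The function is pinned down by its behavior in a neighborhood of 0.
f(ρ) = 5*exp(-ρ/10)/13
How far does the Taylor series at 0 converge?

The factor exp(-ρ/10) is entire and contributes no finite singular point.
The polynomial part has no poles.
No finite singular points: the Taylor series at 0 converges everywhere.

The radius of convergence is infinite.


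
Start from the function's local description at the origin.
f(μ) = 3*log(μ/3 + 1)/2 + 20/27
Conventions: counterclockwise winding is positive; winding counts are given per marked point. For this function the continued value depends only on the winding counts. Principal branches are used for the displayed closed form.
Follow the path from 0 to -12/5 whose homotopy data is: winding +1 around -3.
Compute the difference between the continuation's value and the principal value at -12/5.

Continued minus principal equals (3)*pi*i.

The rational part is single-valued and drops out of the difference; each branch term changes only by its own monodromy.
(3/2)*log(1 - μ/(-3)): each positive loop around -3 adds 2*pi*i to the log, so winding +1 contributes (3/2)*(1)*2*pi*i = (3)*pi*i.
Summing the contributions at μ = -12/5 gives (3)*pi*i.


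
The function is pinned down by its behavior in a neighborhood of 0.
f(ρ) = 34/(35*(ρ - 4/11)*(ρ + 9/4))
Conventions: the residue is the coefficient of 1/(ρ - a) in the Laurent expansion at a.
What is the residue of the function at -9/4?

At the order-1 pole -9/4 set g(ρ) = (ρ - (-9/4))*f(ρ) = 34/(35*(ρ - 4/11)).
Simple pole: residue = g(a) at a = -9/4, which is -1496/4025.

The residue is -1496/4025.


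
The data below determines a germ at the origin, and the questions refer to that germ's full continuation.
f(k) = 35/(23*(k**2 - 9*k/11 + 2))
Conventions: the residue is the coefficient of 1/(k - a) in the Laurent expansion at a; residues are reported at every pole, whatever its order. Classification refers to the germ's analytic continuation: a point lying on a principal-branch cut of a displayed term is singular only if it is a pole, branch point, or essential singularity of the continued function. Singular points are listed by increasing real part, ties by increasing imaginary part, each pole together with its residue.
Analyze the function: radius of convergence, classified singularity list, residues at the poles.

Denominator factor (k**2 - 9*k/11 + 2): discriminant -887/121, complex-conjugate roots (9/22) + ((1/22)*sqrt(887))*i and (9/22) - ((1/22)*sqrt(887))*i; poles of order 1, moduli sqrt(2) and sqrt(2).
The radius of convergence is the smallest modulus among the singular points: sqrt(2).
The factor k**2 - 9*k/11 + 2 splits as (k - a)(k - a') with a = (9/22) - ((1/22)*sqrt(887))*i, a' = (9/22) + ((1/22)*sqrt(887))*i. At the order-1 pole a set g(k) = (k - a)*f(k) = [35/23] / (k - a').
Simple pole: residue = g(a) at a = (9/22) - ((1/22)*sqrt(887))*i, which is ((385/20401)*sqrt(887))*i.
The factor k**2 - 9*k/11 + 2 splits as (k - a)(k - a') with a = (9/22) + ((1/22)*sqrt(887))*i, a' = (9/22) - ((1/22)*sqrt(887))*i. At the order-1 pole a set g(k) = (k - a)*f(k) = [35/23] / (k - a').
Simple pole: residue = g(a) at a = (9/22) + ((1/22)*sqrt(887))*i, which is -((385/20401)*sqrt(887))*i.
List the singular points by increasing real part (a conjugate pair: the negative imaginary part first).

Radius of convergence at 0: sqrt(2).
At (9/22) - ((1/22)*sqrt(887))*i: a pole of order 1; residue ((385/20401)*sqrt(887))*i.
At (9/22) + ((1/22)*sqrt(887))*i: a pole of order 1; residue -((385/20401)*sqrt(887))*i.


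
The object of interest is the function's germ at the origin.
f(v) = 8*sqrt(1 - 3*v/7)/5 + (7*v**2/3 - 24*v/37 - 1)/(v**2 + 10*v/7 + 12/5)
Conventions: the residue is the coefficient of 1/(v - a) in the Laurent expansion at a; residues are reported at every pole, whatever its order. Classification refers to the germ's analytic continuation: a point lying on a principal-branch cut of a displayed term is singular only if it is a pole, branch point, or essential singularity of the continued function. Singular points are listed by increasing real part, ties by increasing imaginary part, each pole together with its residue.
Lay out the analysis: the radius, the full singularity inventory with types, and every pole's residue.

Denominator factor (v**2 + 10*v/7 + 12/5): discriminant -1852/245, complex-conjugate roots (-5/7) + ((1/35)*sqrt(2315))*i and (-5/7) - ((1/35)*sqrt(2315))*i; poles of order 1, moduli (2/5)*sqrt(15) and (2/5)*sqrt(15).
Branch term (8/5)*sqrt(1 - v/(7/3)): its argument vanishes at v = 7/3, a square-root branch point, modulus 7/3.
The radius of convergence is the smallest modulus among the singular points: (2/5)*sqrt(15).
The branch term is analytic at (-5/7) - ((1/35)*sqrt(2315))*i and contributes nothing to the residue; only the rational part matters.
The factor v**2 + 10*v/7 + 12/5 splits as (v - a)(v - a') with a = (-5/7) - ((1/35)*sqrt(2315))*i, a' = (-5/7) + ((1/35)*sqrt(2315))*i. At the order-1 pole a set g(v) = (v - a)*(rational part) = [7*v**2/3 - 24*v/37 - 1] / (v - a').
Simple pole: residue = g(a) at a = (-5/7) - ((1/35)*sqrt(2315))*i, which is (-221/111) - ((14591/513930)*sqrt(2315))*i.
The branch term is analytic at (-5/7) + ((1/35)*sqrt(2315))*i and contributes nothing to the residue; only the rational part matters.
The factor v**2 + 10*v/7 + 12/5 splits as (v - a)(v - a') with a = (-5/7) + ((1/35)*sqrt(2315))*i, a' = (-5/7) - ((1/35)*sqrt(2315))*i. At the order-1 pole a set g(v) = (v - a)*(rational part) = [7*v**2/3 - 24*v/37 - 1] / (v - a').
Simple pole: residue = g(a) at a = (-5/7) + ((1/35)*sqrt(2315))*i, which is (-221/111) + ((14591/513930)*sqrt(2315))*i.
List the singular points by increasing real part (a conjugate pair: the negative imaginary part first).

Radius of convergence at 0: (2/5)*sqrt(15).
At (-5/7) - ((1/35)*sqrt(2315))*i: a pole of order 1; residue (-221/111) - ((14591/513930)*sqrt(2315))*i.
At (-5/7) + ((1/35)*sqrt(2315))*i: a pole of order 1; residue (-221/111) + ((14591/513930)*sqrt(2315))*i.
At 7/3: an algebraic (square-root) branch point.


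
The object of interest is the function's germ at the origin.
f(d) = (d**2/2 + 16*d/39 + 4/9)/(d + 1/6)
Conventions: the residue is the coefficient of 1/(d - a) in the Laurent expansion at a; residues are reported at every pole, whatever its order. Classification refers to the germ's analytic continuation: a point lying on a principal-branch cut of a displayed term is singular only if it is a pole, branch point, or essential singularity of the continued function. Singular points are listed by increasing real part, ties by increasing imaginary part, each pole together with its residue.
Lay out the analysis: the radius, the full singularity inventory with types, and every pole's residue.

Radius of convergence at 0: 1/6.
At -1/6: a pole of order 1; residue 365/936.

Denominator factor (d + 1/6): pole of order 1 at -1/6, modulus 1/6.
The radius of convergence is the smallest modulus among the singular points: 1/6.
At the order-1 pole -1/6 set g(d) = (d - (-1/6))*f(d) = d**2/2 + 16*d/39 + 4/9.
Simple pole: residue = g(a) at a = -1/6, which is 365/936.


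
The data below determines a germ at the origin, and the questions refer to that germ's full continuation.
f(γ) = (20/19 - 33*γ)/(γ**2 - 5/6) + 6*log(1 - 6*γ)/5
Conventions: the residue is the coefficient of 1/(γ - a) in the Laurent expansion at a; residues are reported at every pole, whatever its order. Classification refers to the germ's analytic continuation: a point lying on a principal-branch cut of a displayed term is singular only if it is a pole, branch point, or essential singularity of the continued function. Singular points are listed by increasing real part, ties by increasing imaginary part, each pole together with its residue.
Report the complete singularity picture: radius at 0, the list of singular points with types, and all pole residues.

Radius of convergence at 0: 1/6.
At -(1/6)*sqrt(30): a pole of order 1; residue -33/2 - (2/19)*sqrt(30).
At 1/6: a logarithmic branch point.
At (1/6)*sqrt(30): a pole of order 1; residue -33/2 + (2/19)*sqrt(30).

Denominator factor (γ**2 - 5/6): discriminant 10/3, real irrational roots (1/6)*sqrt(30) and -(1/6)*sqrt(30); poles of order 1, moduli (1/6)*sqrt(30) and (1/6)*sqrt(30).
Branch term (6/5)*log(1 - γ/(1/6)): its argument vanishes at γ = 1/6, a logarithmic branch point, modulus 1/6.
The radius of convergence is the smallest modulus among the singular points: 1/6.
The branch term is analytic at -(1/6)*sqrt(30) and contributes nothing to the residue; only the rational part matters.
The factor γ**2 - 5/6 splits as (γ - a)(γ - a') with a = -(1/6)*sqrt(30), a' = (1/6)*sqrt(30). At the order-1 pole a set g(γ) = (γ - a)*(rational part) = [20/19 - 33*γ] / (γ - a').
Simple pole: residue = g(a) at a = -(1/6)*sqrt(30), which is -33/2 - (2/19)*sqrt(30).
The branch term is analytic at (1/6)*sqrt(30) and contributes nothing to the residue; only the rational part matters.
The factor γ**2 - 5/6 splits as (γ - a)(γ - a') with a = (1/6)*sqrt(30), a' = -(1/6)*sqrt(30). At the order-1 pole a set g(γ) = (γ - a)*(rational part) = [20/19 - 33*γ] / (γ - a').
Simple pole: residue = g(a) at a = (1/6)*sqrt(30), which is -33/2 + (2/19)*sqrt(30).
List the singular points by increasing real part (a conjugate pair: the negative imaginary part first).


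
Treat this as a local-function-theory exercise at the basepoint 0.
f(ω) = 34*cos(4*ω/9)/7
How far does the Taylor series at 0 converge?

The radius of convergence is infinite.

The factor cos(4*ω/9) is entire and contributes no finite singular point.
The polynomial part has no poles.
No finite singular points: the Taylor series at 0 converges everywhere.


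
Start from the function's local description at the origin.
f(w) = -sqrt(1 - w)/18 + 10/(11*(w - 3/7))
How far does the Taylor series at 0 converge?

Denominator factor (w - 3/7): pole of order 1 at 3/7, modulus 3/7.
Branch term (-1/18)*sqrt(1 - w/(1)): its argument vanishes at w = 1, a square-root branch point, modulus 1.
The radius of convergence is the smallest modulus among the singular points: 3/7.

The radius of convergence is 3/7.


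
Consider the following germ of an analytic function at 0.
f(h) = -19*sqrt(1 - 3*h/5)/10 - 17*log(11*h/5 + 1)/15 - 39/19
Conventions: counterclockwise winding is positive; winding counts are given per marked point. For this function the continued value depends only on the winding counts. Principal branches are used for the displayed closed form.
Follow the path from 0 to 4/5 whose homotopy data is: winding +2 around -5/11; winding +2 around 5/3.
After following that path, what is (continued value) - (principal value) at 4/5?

The rational part is single-valued and drops out of the difference; each branch term changes only by its own monodromy.
(-19/10)*sqrt(1 - h/(5/3)): winding +2 is even, the square root returns to the same sheet, contribution 0.
(-17/15)*log(1 - h/(-5/11)): each positive loop around -5/11 adds 2*pi*i to the log, so winding +2 contributes (-17/15)*(2)*2*pi*i = -(68/15)*pi*i.
Summing the contributions at h = 4/5 gives -(68/15)*pi*i.

Continued minus principal equals -(68/15)*pi*i.


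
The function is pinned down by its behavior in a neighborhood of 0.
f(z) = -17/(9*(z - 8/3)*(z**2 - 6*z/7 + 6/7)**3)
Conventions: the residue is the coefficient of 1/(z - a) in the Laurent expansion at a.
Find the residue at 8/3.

At the order-1 pole 8/3 set g(z) = (z - (8/3))*f(z) = -17/(9*(z**2 - 6*z/7 + 6/7)**3).
Simple pole: residue = g(a) at a = 8/3, which is -472311/45882712.

The residue is -472311/45882712.


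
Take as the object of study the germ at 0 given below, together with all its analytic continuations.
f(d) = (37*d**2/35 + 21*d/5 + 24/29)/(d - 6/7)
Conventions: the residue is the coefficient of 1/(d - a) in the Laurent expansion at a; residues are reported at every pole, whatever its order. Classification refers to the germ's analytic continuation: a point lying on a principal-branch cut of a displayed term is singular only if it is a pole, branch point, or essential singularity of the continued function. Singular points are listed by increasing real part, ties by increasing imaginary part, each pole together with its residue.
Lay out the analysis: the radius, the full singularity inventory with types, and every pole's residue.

Denominator factor (d - 6/7): pole of order 1 at 6/7, modulus 6/7.
The radius of convergence is the smallest modulus among the singular points: 6/7.
At the order-1 pole 6/7 set g(d) = (d - (6/7))*f(d) = 37*d**2/35 + 21*d/5 + 24/29.
Simple pole: residue = g(a) at a = 6/7, which is 258834/49735.

Radius of convergence at 0: 6/7.
At 6/7: a pole of order 1; residue 258834/49735.


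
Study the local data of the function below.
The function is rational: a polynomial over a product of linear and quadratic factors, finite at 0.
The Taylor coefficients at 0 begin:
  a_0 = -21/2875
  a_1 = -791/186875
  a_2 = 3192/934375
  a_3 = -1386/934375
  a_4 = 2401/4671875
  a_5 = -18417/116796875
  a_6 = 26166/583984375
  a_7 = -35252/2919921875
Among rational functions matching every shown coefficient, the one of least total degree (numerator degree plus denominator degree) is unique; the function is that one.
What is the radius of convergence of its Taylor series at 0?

The radius of convergence is 5.

No rational of total degree below 4 reproduces all 8 coefficients; solving the [1/3] Pade equations on them gives f(y) = (-14*y/13 - 21/23)/(y + 5)**3, whose expansion matches every shown term.
Denominator factor (y + 5)^3: pole of order 3 at -5, modulus 5.
The radius of convergence is the smallest modulus among the singular points: 5.


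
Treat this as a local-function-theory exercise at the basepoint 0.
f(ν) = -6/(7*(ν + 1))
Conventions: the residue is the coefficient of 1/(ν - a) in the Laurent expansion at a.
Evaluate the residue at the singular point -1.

At the order-1 pole -1 set g(ν) = (ν - (-1))*f(ν) = -6/7.
Simple pole: residue = g(a) at a = -1, which is -6/7.

The residue is -6/7.


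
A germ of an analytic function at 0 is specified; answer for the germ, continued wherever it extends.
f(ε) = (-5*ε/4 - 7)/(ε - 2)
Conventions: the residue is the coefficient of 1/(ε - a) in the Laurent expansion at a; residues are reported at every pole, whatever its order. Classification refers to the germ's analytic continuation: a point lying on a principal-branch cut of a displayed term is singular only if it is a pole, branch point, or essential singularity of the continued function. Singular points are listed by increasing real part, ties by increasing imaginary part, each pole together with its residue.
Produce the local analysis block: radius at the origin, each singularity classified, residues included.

Radius of convergence at 0: 2.
At 2: a pole of order 1; residue -19/2.

Denominator factor (ε - 2): pole of order 1 at 2, modulus 2.
The radius of convergence is the smallest modulus among the singular points: 2.
At the order-1 pole 2 set g(ε) = (ε - (2))*f(ε) = -5*ε/4 - 7.
Simple pole: residue = g(a) at a = 2, which is -19/2.


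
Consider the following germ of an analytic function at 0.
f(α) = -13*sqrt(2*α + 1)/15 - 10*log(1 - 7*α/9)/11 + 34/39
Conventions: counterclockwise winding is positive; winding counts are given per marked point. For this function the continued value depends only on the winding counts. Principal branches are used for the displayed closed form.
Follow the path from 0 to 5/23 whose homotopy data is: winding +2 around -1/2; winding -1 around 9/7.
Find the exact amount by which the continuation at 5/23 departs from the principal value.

Continued minus principal equals (20/11)*pi*i.

The rational part is single-valued and drops out of the difference; each branch term changes only by its own monodromy.
(-13/15)*sqrt(1 - α/(-1/2)): winding +2 is even, the square root returns to the same sheet, contribution 0.
(-10/11)*log(1 - α/(9/7)): each positive loop around 9/7 adds 2*pi*i to the log, so winding -1 contributes (-10/11)*(-1)*2*pi*i = (20/11)*pi*i.
Summing the contributions at α = 5/23 gives (20/11)*pi*i.


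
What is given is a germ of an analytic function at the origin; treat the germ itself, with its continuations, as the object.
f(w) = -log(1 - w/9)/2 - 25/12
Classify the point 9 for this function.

The point is a logarithmic branch point.

The term (-1/2)*log(1 - w/(9)) has argument 1 - 9/(9) = 0 at 9: a logarithmic (infinitely-sheeted) branch point; the remaining terms are analytic or single-valued there.


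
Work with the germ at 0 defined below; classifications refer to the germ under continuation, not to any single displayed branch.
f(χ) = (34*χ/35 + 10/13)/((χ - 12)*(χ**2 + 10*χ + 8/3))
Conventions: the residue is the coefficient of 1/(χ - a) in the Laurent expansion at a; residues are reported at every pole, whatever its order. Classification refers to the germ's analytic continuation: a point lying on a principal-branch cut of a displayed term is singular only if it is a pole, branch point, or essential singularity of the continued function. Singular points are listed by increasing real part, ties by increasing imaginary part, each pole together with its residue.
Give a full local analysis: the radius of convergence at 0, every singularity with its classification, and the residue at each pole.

Radius of convergence at 0: 5 - (1/3)*sqrt(201).
At -5 - (1/3)*sqrt(201): a pole of order 1; residue -8481/364000 - (32623/24388000)*sqrt(201).
At -5 + (1/3)*sqrt(201): a pole of order 1; residue -8481/364000 + (32623/24388000)*sqrt(201).
At 12: a pole of order 1; residue 8481/182000.

Denominator factor (χ**2 + 10*χ + 8/3): discriminant 268/3, real irrational roots -5 + (1/3)*sqrt(201) and -5 - (1/3)*sqrt(201); poles of order 1, moduli 5 - (1/3)*sqrt(201) and 5 + (1/3)*sqrt(201).
Denominator factor (χ - 12): pole of order 1 at 12, modulus 12.
The radius of convergence is the smallest modulus among the singular points: 5 - (1/3)*sqrt(201).
The factor χ**2 + 10*χ + 8/3 splits as (χ - a)(χ - a') with a = -5 - (1/3)*sqrt(201), a' = -5 + (1/3)*sqrt(201). At the order-1 pole a set g(χ) = (χ - a)*f(χ) = [(34*χ/35 + 10/13)/(χ - 12)] / (χ - a').
Simple pole: residue = g(a) at a = -5 - (1/3)*sqrt(201), which is -8481/364000 - (32623/24388000)*sqrt(201).
The factor χ**2 + 10*χ + 8/3 splits as (χ - a)(χ - a') with a = -5 + (1/3)*sqrt(201), a' = -5 - (1/3)*sqrt(201). At the order-1 pole a set g(χ) = (χ - a)*f(χ) = [(34*χ/35 + 10/13)/(χ - 12)] / (χ - a').
Simple pole: residue = g(a) at a = -5 + (1/3)*sqrt(201), which is -8481/364000 + (32623/24388000)*sqrt(201).
At the order-1 pole 12 set g(χ) = (χ - (12))*f(χ) = (34*χ/35 + 10/13)/(χ**2 + 10*χ + 8/3).
Simple pole: residue = g(a) at a = 12, which is 8481/182000.
List the singular points by increasing real part (a conjugate pair: the negative imaginary part first).


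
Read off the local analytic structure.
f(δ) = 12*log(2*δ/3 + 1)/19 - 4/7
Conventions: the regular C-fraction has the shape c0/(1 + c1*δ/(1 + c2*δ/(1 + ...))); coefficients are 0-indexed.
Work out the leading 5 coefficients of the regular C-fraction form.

The regular C-fraction coefficients are [-4/7, 14/19, -23/57, -19/207, 88/207].

Taylor coefficients (expand at 0): a_0 = -4/7, a_1 = 8/19, a_2 = -8/57, a_3 = 32/513, a_4 = -16/513.
c0 = a_0 = -4/7. Peel one level at a time: if S = 1 + c*δ/S' with S'(0) = 1, then c is the δ-coefficient of S and S' = c*δ/(S - 1).
S_1 = c0/f = 1 + (14/19)*δ + (322/1083)*δ^2 + ...; c1 = 14/19.
S_2 = c1*δ/(S_1 - 1) = 1 + (-23/57)*δ + (-1/27)*δ^2 + ...; c2 = -23/57.
S_3 = c2*δ/(S_2 - 1) = 1 + (-19/207)*δ + (1672/42849)*δ^2 + ...; c3 = -19/207.
S_4 = c3*δ/(S_3 - 1) = 1 + (88/207)*δ + ...; c4 = 88/207.


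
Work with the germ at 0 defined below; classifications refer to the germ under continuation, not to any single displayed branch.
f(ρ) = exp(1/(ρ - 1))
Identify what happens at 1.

The point is an essential singularity.

The exponent 1/(ρ - (1)) has a pole at 1, so exp(1/(ρ - (1))) takes every nonzero value near it: an essential singularity (not a pole of any order).
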